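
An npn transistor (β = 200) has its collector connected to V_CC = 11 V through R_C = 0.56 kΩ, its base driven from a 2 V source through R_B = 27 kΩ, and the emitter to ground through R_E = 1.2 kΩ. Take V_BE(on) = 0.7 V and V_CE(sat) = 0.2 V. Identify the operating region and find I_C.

Assume active. Base-emitter loop: I_B = (V_BB − V_BE)/(R_B + (β+1)R_E) = (2 − 0.7)/(27 + 201×1.2) = 0.00485 mA.
I_C = β·I_B = 200×0.00485 = 0.969 mA.
V_CE = V_CC − I_C·R_C − I_E·R_E = 11 − 0.969×0.56 − 0.974×1.2 = 9.29 V > V_CE(sat), so the active-region assumption holds.

active; I_C ≈ 0.97 mA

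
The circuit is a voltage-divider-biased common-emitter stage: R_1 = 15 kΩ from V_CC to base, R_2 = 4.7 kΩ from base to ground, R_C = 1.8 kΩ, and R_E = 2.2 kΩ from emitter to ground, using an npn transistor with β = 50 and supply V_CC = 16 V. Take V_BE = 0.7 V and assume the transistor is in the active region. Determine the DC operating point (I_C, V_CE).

Thevenize the base divider: V_Th = V_CC·R_2/(R_1+R_2) = 16×4.7/19.7 = 3.82 V, R_Th = R_1‖R_2 = 3.58 kΩ.
Base-emitter loop: V_Th = I_B·R_Th + V_BE + (β+1)I_B·R_E, so I_B = (3.82 − 0.7) / (3.58 + 51×2.2) = 0.0269 mA.
I_C = β·I_B = 50×0.0269 = 1.35 mA, and I_E = (β+1)I_B = 1.37 mA.
V_CE = V_CC − I_C·R_C − I_E·R_E = 16 − 1.35×1.8 − 1.37×2.2 = 10.6 V.
V_CE = 10.6 V > 0.2 V confirms active-region operation.

I_C ≈ 1.3 mA, V_CE ≈ 11 V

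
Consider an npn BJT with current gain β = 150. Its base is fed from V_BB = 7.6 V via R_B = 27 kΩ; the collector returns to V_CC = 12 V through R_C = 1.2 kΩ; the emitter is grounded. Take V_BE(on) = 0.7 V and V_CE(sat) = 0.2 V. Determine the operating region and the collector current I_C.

saturation; I_C ≈ 9.8 mA

Assume active: I_B = (7.6 − 0.7)/27 = 0.256 mA, giving I_C = β·I_B = 38.3 mA.
But then V_CE = 12 − 38.3×1.2 = -34 V < V_CE(sat) = 0.2 V — impossible in the active region.
So the transistor is saturated. With V_CE = 0.2 V, I_C = (V_CC − 0.2)/R_C = 11.8/1.2 = 9.83 mA.
Check: β·I_B = 38.3 mA > I_C = 9.83 mA, confirming saturation.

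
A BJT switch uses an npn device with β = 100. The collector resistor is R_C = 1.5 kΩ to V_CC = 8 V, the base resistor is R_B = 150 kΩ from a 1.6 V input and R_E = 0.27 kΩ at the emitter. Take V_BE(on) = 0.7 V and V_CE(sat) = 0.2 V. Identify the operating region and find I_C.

Assume active. Base-emitter loop: I_B = (V_BB − V_BE)/(R_B + (β+1)R_E) = (1.6 − 0.7)/(150 + 101×0.27) = 0.00508 mA.
I_C = β·I_B = 100×0.00508 = 0.508 mA.
V_CE = V_CC − I_C·R_C − I_E·R_E = 8 − 0.508×1.5 − 0.513×0.27 = 7.1 V > V_CE(sat), so the active-region assumption holds.

active; I_C ≈ 0.51 mA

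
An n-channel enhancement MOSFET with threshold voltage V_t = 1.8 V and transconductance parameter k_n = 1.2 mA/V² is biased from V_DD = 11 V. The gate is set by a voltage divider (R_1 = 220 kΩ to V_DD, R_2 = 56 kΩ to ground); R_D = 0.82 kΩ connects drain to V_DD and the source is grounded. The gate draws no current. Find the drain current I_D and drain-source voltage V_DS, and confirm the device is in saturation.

I_D ≈ 0.11 mA, V_DS ≈ 11 V

V_G = V_DD·R_2/(R_1+R_2) = 11×56/276 = 2.23 V. With the source grounded, V_GS = V_G = 2.23 V.
Assume saturation: I_D = (k_n/2)(V_GS − V_t)² = (1.2/2)×(2.23 − 1.8)² = 0.6×0.432² = 0.112 mA.
V_DS = V_DD − I_D·R_D = 11 − 0.112×0.82 = 10.9 V.
Saturation requires V_DS ≥ V_GS − V_t = 0.432 V; 10.9 ≥ 0.432 ✓.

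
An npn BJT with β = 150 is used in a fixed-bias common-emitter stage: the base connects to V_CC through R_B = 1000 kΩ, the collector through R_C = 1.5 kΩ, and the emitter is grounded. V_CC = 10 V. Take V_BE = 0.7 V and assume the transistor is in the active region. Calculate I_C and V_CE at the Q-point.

Base loop: V_CC = I_B·R_B + V_BE, so I_B = (10 − 0.7)/1000 kΩ = 0.0093 mA.
In the active region I_C = β·I_B = 150 × 0.0093 = 1.4 mA.
Collector loop: V_CE = V_CC − I_C·R_C = 10 − 1.4×1.5 = 7.91 V.
Since V_CE = 7.91 V > V_CE(sat) ≈ 0.2 V, the transistor is in the active region as assumed.

I_C ≈ 1.4 mA, V_CE ≈ 7.9 V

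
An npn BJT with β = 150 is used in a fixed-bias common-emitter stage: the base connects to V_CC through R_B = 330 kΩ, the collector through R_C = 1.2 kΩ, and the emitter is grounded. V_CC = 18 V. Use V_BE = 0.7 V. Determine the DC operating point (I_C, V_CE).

Base loop: V_CC = I_B·R_B + V_BE, so I_B = (18 − 0.7)/330 kΩ = 0.0524 mA.
In the active region I_C = β·I_B = 150 × 0.0524 = 7.86 mA.
Collector loop: V_CE = V_CC − I_C·R_C = 18 − 7.86×1.2 = 8.56 V.
Since V_CE = 8.56 V > V_CE(sat) ≈ 0.2 V, the transistor is in the active region as assumed.

I_C ≈ 7.9 mA, V_CE ≈ 8.6 V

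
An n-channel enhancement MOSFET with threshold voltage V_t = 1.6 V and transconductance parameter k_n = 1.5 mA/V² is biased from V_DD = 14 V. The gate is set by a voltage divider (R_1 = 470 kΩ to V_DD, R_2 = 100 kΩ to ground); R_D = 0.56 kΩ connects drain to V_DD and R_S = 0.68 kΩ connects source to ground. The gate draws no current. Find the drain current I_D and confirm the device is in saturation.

V_G = V_DD·R_2/(R_1+R_2) = 14×100/570 = 2.46 V.
Assume saturation: I_D = (k_n/2)(V_GS − V_t)² with V_GS = V_G − I_D·R_S = 2.46 − 0.68·I_D.
Substituting gives 0.347·I_D² − 1.87·I_D + 0.55 = 0, with roots I_D = 0.311 or 5.09 mA.
The root I_D = 5.09 mA gives V_GS = -1.01 V ≤ V_t, so take I_D = 0.311 mA.
Then V_GS = 2.24 V and V_DS = V_DD − I_D(R_D+R_S) = 14 − 0.311×1.24 = 13.6 V.
Saturation requires V_DS ≥ V_GS − V_t = 0.644 V; 13.6 ≥ 0.644 ✓.

I_D ≈ 0.31 mA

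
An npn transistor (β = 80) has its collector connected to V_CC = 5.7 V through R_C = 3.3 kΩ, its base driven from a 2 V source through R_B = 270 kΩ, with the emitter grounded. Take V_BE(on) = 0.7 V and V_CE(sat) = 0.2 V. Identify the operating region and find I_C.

Assume active. Base-emitter loop: I_B = (V_BB − V_BE)/R_B = (2 − 0.7)/270 = 0.00481 mA.
I_C = β·I_B = 80×0.00481 = 0.385 mA.
V_CE = V_CC − I_C·R_C = 5.7 − 0.385×3.3 = 4.43 V > V_CE(sat), so the active-region assumption holds.

active; I_C ≈ 0.39 mA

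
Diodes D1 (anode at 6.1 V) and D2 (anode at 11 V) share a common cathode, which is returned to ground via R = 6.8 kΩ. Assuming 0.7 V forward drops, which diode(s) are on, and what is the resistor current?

Only D2 conducts; I_R ≈ 1.5 mA

Assume both conduct. Then node N would need to be at both 6.1−0.7 = 5.4 V and 11−0.7 = 10.3 V, which is impossible.
Assume only D2 conducts: V_N = 11 − 0.7 = 10.3 V, so I_R = 10.3/6.8 = 1.51 mA.
Check D1: its anode-to-cathode voltage is 6.1 − 10.3 = -4.2 V < 0.7 V, so it is off. The assumption is consistent.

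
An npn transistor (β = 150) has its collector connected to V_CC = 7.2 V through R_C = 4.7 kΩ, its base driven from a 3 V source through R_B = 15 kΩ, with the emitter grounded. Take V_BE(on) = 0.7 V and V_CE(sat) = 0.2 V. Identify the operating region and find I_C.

Assume active: I_B = (3 − 0.7)/15 = 0.153 mA, giving I_C = β·I_B = 23 mA.
But then V_CE = 7.2 − 23×4.7 = -101 V < V_CE(sat) = 0.2 V — impossible in the active region.
So the transistor is saturated. With V_CE = 0.2 V, I_C = (V_CC − 0.2)/R_C = 7/4.7 = 1.49 mA.
Check: β·I_B = 23 mA > I_C = 1.49 mA, confirming saturation.

saturation; I_C ≈ 1.5 mA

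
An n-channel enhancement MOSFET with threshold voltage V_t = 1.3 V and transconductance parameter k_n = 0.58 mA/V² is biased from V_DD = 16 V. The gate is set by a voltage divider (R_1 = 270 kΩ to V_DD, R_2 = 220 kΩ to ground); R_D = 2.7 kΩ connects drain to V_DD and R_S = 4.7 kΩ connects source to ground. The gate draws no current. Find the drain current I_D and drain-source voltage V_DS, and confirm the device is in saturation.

V_G = V_DD·R_2/(R_1+R_2) = 16×220/490 = 7.18 V.
Assume saturation: I_D = (k_n/2)(V_GS − V_t)² with V_GS = V_G − I_D·R_S = 7.18 − 4.7·I_D.
Substituting gives 6.41·I_D² − 17·I_D + 10 = 0, with roots I_D = 0.881 or 1.78 mA.
The root I_D = 1.78 mA gives V_GS = -1.18 V ≤ V_t, so take I_D = 0.881 mA.
Then V_GS = 3.04 V and V_DS = V_DD − I_D(R_D+R_S) = 16 − 0.881×7.4 = 9.48 V.
Saturation requires V_DS ≥ V_GS − V_t = 1.74 V; 9.48 ≥ 1.74 ✓.

I_D ≈ 0.88 mA, V_DS ≈ 9.5 V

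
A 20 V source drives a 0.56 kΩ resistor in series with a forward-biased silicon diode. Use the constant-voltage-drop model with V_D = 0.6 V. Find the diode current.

I ≈ 35 mA

KVL around the loop: 20 = V_D + I·R = 0.6 + I × 0.56 kΩ.
So I = (20 − 0.6) / 0.56 kΩ = 19.4 / 0.56 = 34.6 mA.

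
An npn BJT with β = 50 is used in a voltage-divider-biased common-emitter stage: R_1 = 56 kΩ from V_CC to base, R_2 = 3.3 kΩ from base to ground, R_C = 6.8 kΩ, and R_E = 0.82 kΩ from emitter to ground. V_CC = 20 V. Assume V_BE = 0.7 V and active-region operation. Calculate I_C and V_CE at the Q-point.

Thevenize the base divider: V_Th = V_CC·R_2/(R_1+R_2) = 20×3.3/59.3 = 1.11 V, R_Th = R_1‖R_2 = 3.12 kΩ.
Base-emitter loop: V_Th = I_B·R_Th + V_BE + (β+1)I_B·R_E, so I_B = (1.11 − 0.7) / (3.12 + 51×0.82) = 0.00919 mA.
I_C = β·I_B = 50×0.00919 = 0.46 mA, and I_E = (β+1)I_B = 0.469 mA.
V_CE = V_CC − I_C·R_C − I_E·R_E = 20 − 0.46×6.8 − 0.469×0.82 = 16.5 V.
V_CE = 16.5 V > 0.2 V confirms active-region operation.

I_C ≈ 0.46 mA, V_CE ≈ 16 V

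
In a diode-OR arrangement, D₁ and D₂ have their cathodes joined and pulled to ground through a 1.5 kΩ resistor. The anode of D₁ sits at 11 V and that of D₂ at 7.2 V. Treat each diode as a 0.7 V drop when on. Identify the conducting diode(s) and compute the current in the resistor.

Assume both conduct. Then node N would need to be at both 11−0.7 = 10.3 V and 7.2−0.7 = 6.5 V, which is impossible.
Assume only D₁ conducts: V_N = 11 − 0.7 = 10.3 V, so I_R = 10.3/1.5 = 6.87 mA.
Check D₂: its anode-to-cathode voltage is 7.2 − 10.3 = -3.1 V < 0.7 V, so it is off. The assumption is consistent.

Only D₁ conducts; I_R ≈ 6.9 mA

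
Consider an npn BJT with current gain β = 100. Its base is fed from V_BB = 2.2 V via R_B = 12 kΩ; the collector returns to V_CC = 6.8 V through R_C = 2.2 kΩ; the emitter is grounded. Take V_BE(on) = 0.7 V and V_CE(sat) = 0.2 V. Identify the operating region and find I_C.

saturation; I_C ≈ 3 mA

Assume active: I_B = (2.2 − 0.7)/12 = 0.125 mA, giving I_C = β·I_B = 12.5 mA.
But then V_CE = 6.8 − 12.5×2.2 = -20.7 V < V_CE(sat) = 0.2 V — impossible in the active region.
So the transistor is saturated. With V_CE = 0.2 V, I_C = (V_CC − 0.2)/R_C = 6.6/2.2 = 3 mA.
Check: β·I_B = 12.5 mA > I_C = 3 mA, confirming saturation.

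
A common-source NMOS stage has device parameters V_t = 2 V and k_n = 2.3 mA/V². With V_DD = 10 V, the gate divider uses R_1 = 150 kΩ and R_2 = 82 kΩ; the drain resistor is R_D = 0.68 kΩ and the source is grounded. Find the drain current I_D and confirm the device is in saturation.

I_D ≈ 2.7 mA

V_G = V_DD·R_2/(R_1+R_2) = 10×82/232 = 3.53 V. With the source grounded, V_GS = V_G = 3.53 V.
Assume saturation: I_D = (k_n/2)(V_GS − V_t)² = (2.3/2)×(3.53 − 2)² = 1.15×1.53² = 2.71 mA.
V_DS = V_DD − I_D·R_D = 10 − 2.71×0.68 = 8.16 V.
Saturation requires V_DS ≥ V_GS − V_t = 1.53 V; 8.16 ≥ 1.53 ✓.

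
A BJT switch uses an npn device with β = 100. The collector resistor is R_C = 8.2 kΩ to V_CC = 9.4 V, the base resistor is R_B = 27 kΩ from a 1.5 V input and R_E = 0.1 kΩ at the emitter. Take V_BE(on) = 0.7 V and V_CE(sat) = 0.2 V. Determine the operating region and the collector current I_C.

Assume active: I_B = (1.5 − 0.7)/(27 + 101×0.1) = 0.0216 mA, I_C = β·I_B = 2.16 mA.
Then V_CE = 9.4 − 2.16×8.2 − 2.18×0.1 = -8.5 V < 0.2 V — the active assumption fails.
Re-solve with V_CE = 0.2 V. KCL at the emitter: V_E/R_E = (V_BB−0.7−V_E)/R_B + (V_CC−0.2−V_E)/R_C, giving V_E = 0.113 V.
I_C = (V_CC − 0.2 − V_E)/R_C = (9.2 − 0.113)/8.2 = 1.11 mA.
Check: I_B = (0.8 − 0.113)/27 = 0.0254 mA, and β·I_B = 2.54 mA > I_C, confirming saturation.

saturation; I_C ≈ 1.1 mA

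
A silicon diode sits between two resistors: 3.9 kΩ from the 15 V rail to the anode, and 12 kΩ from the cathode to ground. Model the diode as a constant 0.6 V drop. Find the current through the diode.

I ≈ 0.91 mA

The two resistors are in series with the diode, so KVL gives 15 = I·3.9 + 0.6 + I·12.
I = (15 − 0.6) / (3.9 + 12) kΩ = 14.4 / 15.9 = 0.906 mA.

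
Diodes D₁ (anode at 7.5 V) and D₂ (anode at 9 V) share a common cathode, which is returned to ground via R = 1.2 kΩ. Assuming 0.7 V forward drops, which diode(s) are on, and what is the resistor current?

Only D₂ conducts; I_R ≈ 6.9 mA

Assume both conduct. Then node N would need to be at both 7.5−0.7 = 6.8 V and 9−0.7 = 8.3 V, which is impossible.
Assume only D₂ conducts: V_N = 9 − 0.7 = 8.3 V, so I_R = 8.3/1.2 = 6.92 mA.
Check D₁: its anode-to-cathode voltage is 7.5 − 8.3 = -0.8 V < 0.7 V, so it is off. The assumption is consistent.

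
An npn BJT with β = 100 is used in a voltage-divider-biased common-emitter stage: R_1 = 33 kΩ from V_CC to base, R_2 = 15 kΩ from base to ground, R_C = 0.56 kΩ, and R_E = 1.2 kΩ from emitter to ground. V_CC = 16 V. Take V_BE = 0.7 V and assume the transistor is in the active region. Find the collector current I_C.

Thevenize the base divider: V_Th = V_CC·R_2/(R_1+R_2) = 16×15/48 = 5 V, R_Th = R_1‖R_2 = 10.3 kΩ.
Base-emitter loop: V_Th = I_B·R_Th + V_BE + (β+1)I_B·R_E, so I_B = (5 − 0.7) / (10.3 + 101×1.2) = 0.0327 mA.
I_C = β·I_B = 100×0.0327 = 3.27 mA, and I_E = (β+1)I_B = 3.3 mA.
V_CE = V_CC − I_C·R_C − I_E·R_E = 16 − 3.27×0.56 − 3.3×1.2 = 10.2 V.
V_CE = 10.2 V > 0.2 V confirms active-region operation.

I_C ≈ 3.3 mA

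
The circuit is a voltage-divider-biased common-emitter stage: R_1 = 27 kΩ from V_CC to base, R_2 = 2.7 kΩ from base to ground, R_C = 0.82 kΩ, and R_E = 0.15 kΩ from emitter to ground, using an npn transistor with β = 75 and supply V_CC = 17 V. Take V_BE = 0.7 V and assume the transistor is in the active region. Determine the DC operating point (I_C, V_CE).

I_C ≈ 4.6 mA, V_CE ≈ 13 V

Thevenize the base divider: V_Th = V_CC·R_2/(R_1+R_2) = 17×2.7/29.7 = 1.55 V, R_Th = R_1‖R_2 = 2.45 kΩ.
Base-emitter loop: V_Th = I_B·R_Th + V_BE + (β+1)I_B·R_E, so I_B = (1.55 − 0.7) / (2.45 + 76×0.15) = 0.061 mA.
I_C = β·I_B = 75×0.061 = 4.58 mA, and I_E = (β+1)I_B = 4.64 mA.
V_CE = V_CC − I_C·R_C − I_E·R_E = 17 − 4.58×0.82 − 4.64×0.15 = 12.6 V.
V_CE = 12.6 V > 0.2 V confirms active-region operation.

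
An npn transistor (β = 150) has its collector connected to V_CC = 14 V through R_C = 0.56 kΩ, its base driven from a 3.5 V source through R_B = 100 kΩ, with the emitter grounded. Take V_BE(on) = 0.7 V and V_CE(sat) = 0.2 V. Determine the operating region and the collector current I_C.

Assume active. Base-emitter loop: I_B = (V_BB − V_BE)/R_B = (3.5 − 0.7)/100 = 0.028 mA.
I_C = β·I_B = 150×0.028 = 4.2 mA.
V_CE = V_CC − I_C·R_C = 14 − 4.2×0.56 = 11.6 V > V_CE(sat), so the active-region assumption holds.

active; I_C ≈ 4.2 mA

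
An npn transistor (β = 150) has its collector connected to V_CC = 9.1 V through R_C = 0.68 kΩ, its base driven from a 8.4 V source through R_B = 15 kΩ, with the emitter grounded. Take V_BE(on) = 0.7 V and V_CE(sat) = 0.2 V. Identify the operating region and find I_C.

saturation; I_C ≈ 13 mA

Assume active: I_B = (8.4 − 0.7)/15 = 0.513 mA, giving I_C = β·I_B = 77 mA.
But then V_CE = 9.1 − 77×0.68 = -43.3 V < V_CE(sat) = 0.2 V — impossible in the active region.
So the transistor is saturated. With V_CE = 0.2 V, I_C = (V_CC − 0.2)/R_C = 8.9/0.68 = 13.1 mA.
Check: β·I_B = 77 mA > I_C = 13.1 mA, confirming saturation.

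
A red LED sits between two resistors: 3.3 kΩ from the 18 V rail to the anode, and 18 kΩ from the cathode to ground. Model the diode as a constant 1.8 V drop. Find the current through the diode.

The two resistors are in series with the diode, so KVL gives 18 = I·3.3 + 1.8 + I·18.
I = (18 − 1.8) / (3.3 + 18) kΩ = 16.2 / 21.3 = 0.761 mA.

I ≈ 0.76 mA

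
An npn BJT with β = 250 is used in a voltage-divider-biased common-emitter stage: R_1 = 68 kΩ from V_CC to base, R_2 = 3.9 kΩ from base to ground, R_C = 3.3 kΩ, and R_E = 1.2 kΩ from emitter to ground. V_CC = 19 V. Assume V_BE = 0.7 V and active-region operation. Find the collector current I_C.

Thevenize the base divider: V_Th = V_CC·R_2/(R_1+R_2) = 19×3.9/71.9 = 1.03 V, R_Th = R_1‖R_2 = 3.69 kΩ.
Base-emitter loop: V_Th = I_B·R_Th + V_BE + (β+1)I_B·R_E, so I_B = (1.03 − 0.7) / (3.69 + 251×1.2) = 0.00108 mA.
I_C = β·I_B = 250×0.00108 = 0.271 mA, and I_E = (β+1)I_B = 0.272 mA.
V_CE = V_CC − I_C·R_C − I_E·R_E = 19 − 0.271×3.3 − 0.272×1.2 = 17.8 V.
V_CE = 17.8 V > 0.2 V confirms active-region operation.

I_C ≈ 0.27 mA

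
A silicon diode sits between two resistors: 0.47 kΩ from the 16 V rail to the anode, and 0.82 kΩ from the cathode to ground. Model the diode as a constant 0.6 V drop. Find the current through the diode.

The two resistors are in series with the diode, so KVL gives 16 = I·0.47 + 0.6 + I·0.82.
I = (16 − 0.6) / (0.47 + 0.82) kΩ = 15.4 / 1.29 = 11.9 mA.

I ≈ 12 mA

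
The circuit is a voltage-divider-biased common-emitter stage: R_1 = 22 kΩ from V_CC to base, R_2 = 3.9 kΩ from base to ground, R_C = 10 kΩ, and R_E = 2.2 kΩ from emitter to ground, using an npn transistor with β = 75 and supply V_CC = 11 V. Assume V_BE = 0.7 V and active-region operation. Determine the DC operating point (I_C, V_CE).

I_C ≈ 0.42 mA, V_CE ≈ 5.9 V

Thevenize the base divider: V_Th = V_CC·R_2/(R_1+R_2) = 11×3.9/25.9 = 1.66 V, R_Th = R_1‖R_2 = 3.31 kΩ.
Base-emitter loop: V_Th = I_B·R_Th + V_BE + (β+1)I_B·R_E, so I_B = (1.66 − 0.7) / (3.31 + 76×2.2) = 0.00561 mA.
I_C = β·I_B = 75×0.00561 = 0.421 mA, and I_E = (β+1)I_B = 0.426 mA.
V_CE = V_CC − I_C·R_C − I_E·R_E = 11 − 0.421×10 − 0.426×2.2 = 5.86 V.
V_CE = 5.86 V > 0.2 V confirms active-region operation.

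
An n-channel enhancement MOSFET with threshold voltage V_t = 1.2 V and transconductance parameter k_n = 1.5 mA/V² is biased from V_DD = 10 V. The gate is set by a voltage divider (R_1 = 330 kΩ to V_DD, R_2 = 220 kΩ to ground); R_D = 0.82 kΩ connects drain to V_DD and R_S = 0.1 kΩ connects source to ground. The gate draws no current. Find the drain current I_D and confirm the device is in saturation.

I_D ≈ 4.2 mA

V_G = V_DD·R_2/(R_1+R_2) = 10×220/550 = 4 V.
Assume saturation: I_D = (k_n/2)(V_GS − V_t)² with V_GS = V_G − I_D·R_S = 4 − 0.1·I_D.
Substituting gives 0.0075·I_D² − 1.42·I_D + 5.88 = 0, with roots I_D = 4.24 or 185 mA.
The root I_D = 185 mA gives V_GS = -14.5 V ≤ V_t, so take I_D = 4.24 mA.
Then V_GS = 3.58 V and V_DS = V_DD − I_D(R_D+R_S) = 10 − 4.24×0.92 = 6.1 V.
Saturation requires V_DS ≥ V_GS − V_t = 2.38 V; 6.1 ≥ 2.38 ✓.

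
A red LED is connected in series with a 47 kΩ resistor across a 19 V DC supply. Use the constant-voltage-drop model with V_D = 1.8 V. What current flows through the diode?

KVL around the loop: 19 = V_D + I·R = 1.8 + I × 47 kΩ.
So I = (19 − 1.8) / 47 kΩ = 17.2 / 47 = 0.366 mA.

I ≈ 0.37 mA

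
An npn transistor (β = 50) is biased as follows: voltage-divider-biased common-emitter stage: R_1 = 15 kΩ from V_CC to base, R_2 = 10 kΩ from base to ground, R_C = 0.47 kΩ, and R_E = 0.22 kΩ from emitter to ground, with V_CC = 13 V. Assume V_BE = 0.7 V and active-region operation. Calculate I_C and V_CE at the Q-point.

I_C ≈ 13 mA, V_CE ≈ 3.9 V

Thevenize the base divider: V_Th = V_CC·R_2/(R_1+R_2) = 13×10/25 = 5.2 V, R_Th = R_1‖R_2 = 6 kΩ.
Base-emitter loop: V_Th = I_B·R_Th + V_BE + (β+1)I_B·R_E, so I_B = (5.2 − 0.7) / (6 + 51×0.22) = 0.261 mA.
I_C = β·I_B = 50×0.261 = 13.1 mA, and I_E = (β+1)I_B = 13.3 mA.
V_CE = V_CC − I_C·R_C − I_E·R_E = 13 − 13.1×0.47 − 13.3×0.22 = 3.93 V.
V_CE = 3.93 V > 0.2 V confirms active-region operation.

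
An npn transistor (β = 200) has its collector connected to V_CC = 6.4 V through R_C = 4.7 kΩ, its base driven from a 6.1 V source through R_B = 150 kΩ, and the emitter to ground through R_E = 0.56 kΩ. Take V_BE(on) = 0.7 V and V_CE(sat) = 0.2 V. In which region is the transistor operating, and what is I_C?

saturation; I_C ≈ 1.2 mA

Assume active: I_B = (6.1 − 0.7)/(150 + 201×0.56) = 0.0206 mA, I_C = β·I_B = 4.11 mA.
Then V_CE = 6.4 − 4.11×4.7 − 4.13×0.56 = -15.2 V < 0.2 V — the active assumption fails.
Re-solve with V_CE = 0.2 V. KCL at the emitter: V_E/R_E = (V_BB−0.7−V_E)/R_B + (V_CC−0.2−V_E)/R_C, giving V_E = 0.676 V.
I_C = (V_CC − 0.2 − V_E)/R_C = (6.2 − 0.676)/4.7 = 1.18 mA.
Check: I_B = (5.4 − 0.676)/150 = 0.0315 mA, and β·I_B = 6.3 mA > I_C, confirming saturation.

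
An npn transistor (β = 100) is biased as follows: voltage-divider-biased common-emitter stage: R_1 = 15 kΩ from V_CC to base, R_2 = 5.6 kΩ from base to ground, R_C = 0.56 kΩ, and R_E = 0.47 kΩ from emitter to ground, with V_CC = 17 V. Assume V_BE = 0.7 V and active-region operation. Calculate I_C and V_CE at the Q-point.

Thevenize the base divider: V_Th = V_CC·R_2/(R_1+R_2) = 17×5.6/20.6 = 4.62 V, R_Th = R_1‖R_2 = 4.08 kΩ.
Base-emitter loop: V_Th = I_B·R_Th + V_BE + (β+1)I_B·R_E, so I_B = (4.62 − 0.7) / (4.08 + 101×0.47) = 0.0761 mA.
I_C = β·I_B = 100×0.0761 = 7.61 mA, and I_E = (β+1)I_B = 7.68 mA.
V_CE = V_CC − I_C·R_C − I_E·R_E = 17 − 7.61×0.56 − 7.68×0.47 = 9.13 V.
V_CE = 9.13 V > 0.2 V confirms active-region operation.

I_C ≈ 7.6 mA, V_CE ≈ 9.1 V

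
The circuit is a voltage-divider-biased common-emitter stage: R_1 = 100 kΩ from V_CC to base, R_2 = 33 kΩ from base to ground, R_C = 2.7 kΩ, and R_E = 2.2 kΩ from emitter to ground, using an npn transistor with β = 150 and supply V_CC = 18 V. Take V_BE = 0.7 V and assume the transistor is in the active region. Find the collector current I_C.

Thevenize the base divider: V_Th = V_CC·R_2/(R_1+R_2) = 18×33/133 = 4.47 V, R_Th = R_1‖R_2 = 24.8 kΩ.
Base-emitter loop: V_Th = I_B·R_Th + V_BE + (β+1)I_B·R_E, so I_B = (4.47 − 0.7) / (24.8 + 151×2.2) = 0.0105 mA.
I_C = β·I_B = 150×0.0105 = 1.58 mA, and I_E = (β+1)I_B = 1.59 mA.
V_CE = V_CC − I_C·R_C − I_E·R_E = 18 − 1.58×2.7 − 1.59×2.2 = 10.2 V.
V_CE = 10.2 V > 0.2 V confirms active-region operation.

I_C ≈ 1.6 mA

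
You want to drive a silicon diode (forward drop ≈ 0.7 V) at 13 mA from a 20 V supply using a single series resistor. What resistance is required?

The resistor drops V_S − V_D = 20 − 0.7 = 19.3 V at 13 mA.
R = 19.3 V / 13 mA = 1.48 kΩ.

R ≈ 1.5 kΩ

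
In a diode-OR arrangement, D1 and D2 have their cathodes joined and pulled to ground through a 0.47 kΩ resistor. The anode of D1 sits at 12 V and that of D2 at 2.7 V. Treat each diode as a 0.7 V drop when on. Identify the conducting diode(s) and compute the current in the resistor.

Only D1 conducts; I_R ≈ 24 mA

Assume both conduct. Then node N would need to be at both 12−0.7 = 11.3 V and 2.7−0.7 = 2 V, which is impossible.
Assume only D1 conducts: V_N = 12 − 0.7 = 11.3 V, so I_R = 11.3/0.47 = 24 mA.
Check D2: its anode-to-cathode voltage is 2.7 − 11.3 = -8.6 V < 0.7 V, so it is off. The assumption is consistent.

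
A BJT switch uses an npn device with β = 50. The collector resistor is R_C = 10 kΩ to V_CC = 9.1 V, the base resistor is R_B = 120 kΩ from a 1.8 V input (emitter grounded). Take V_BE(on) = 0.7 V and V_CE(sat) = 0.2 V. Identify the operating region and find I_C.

Assume active. Base-emitter loop: I_B = (V_BB − V_BE)/R_B = (1.8 − 0.7)/120 = 0.00917 mA.
I_C = β·I_B = 50×0.00917 = 0.458 mA.
V_CE = V_CC − I_C·R_C = 9.1 − 0.458×10 = 4.52 V > V_CE(sat), so the active-region assumption holds.

active; I_C ≈ 0.46 mA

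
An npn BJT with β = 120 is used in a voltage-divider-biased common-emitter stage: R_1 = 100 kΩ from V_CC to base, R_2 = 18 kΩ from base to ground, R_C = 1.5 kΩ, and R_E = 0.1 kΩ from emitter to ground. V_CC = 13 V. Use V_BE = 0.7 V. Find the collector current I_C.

I_C ≈ 5.6 mA

Thevenize the base divider: V_Th = V_CC·R_2/(R_1+R_2) = 13×18/118 = 1.98 V, R_Th = R_1‖R_2 = 15.3 kΩ.
Base-emitter loop: V_Th = I_B·R_Th + V_BE + (β+1)I_B·R_E, so I_B = (1.98 − 0.7) / (15.3 + 121×0.1) = 0.0469 mA.
I_C = β·I_B = 120×0.0469 = 5.63 mA, and I_E = (β+1)I_B = 5.68 mA.
V_CE = V_CC − I_C·R_C − I_E·R_E = 13 − 5.63×1.5 − 5.68×0.1 = 3.99 V.
V_CE = 3.99 V > 0.2 V confirms active-region operation.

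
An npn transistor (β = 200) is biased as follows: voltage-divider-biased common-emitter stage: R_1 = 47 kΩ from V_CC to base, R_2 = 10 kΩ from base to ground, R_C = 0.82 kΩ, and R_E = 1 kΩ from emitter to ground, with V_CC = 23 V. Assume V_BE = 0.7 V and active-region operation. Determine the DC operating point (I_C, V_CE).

I_C ≈ 3.2 mA, V_CE ≈ 17 V

Thevenize the base divider: V_Th = V_CC·R_2/(R_1+R_2) = 23×10/57 = 4.04 V, R_Th = R_1‖R_2 = 8.25 kΩ.
Base-emitter loop: V_Th = I_B·R_Th + V_BE + (β+1)I_B·R_E, so I_B = (4.04 − 0.7) / (8.25 + 201×1) = 0.0159 mA.
I_C = β·I_B = 200×0.0159 = 3.19 mA, and I_E = (β+1)I_B = 3.2 mA.
V_CE = V_CC − I_C·R_C − I_E·R_E = 23 − 3.19×0.82 − 3.2×1 = 17.2 V.
V_CE = 17.2 V > 0.2 V confirms active-region operation.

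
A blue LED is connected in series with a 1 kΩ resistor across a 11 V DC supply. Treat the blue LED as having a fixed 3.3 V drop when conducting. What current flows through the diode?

I ≈ 7.7 mA

KVL around the loop: 11 = V_D + I·R = 3.3 + I × 1 kΩ.
So I = (11 − 3.3) / 1 kΩ = 7.7 / 1 = 7.7 mA.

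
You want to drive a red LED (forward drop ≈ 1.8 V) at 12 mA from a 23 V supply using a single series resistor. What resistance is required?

The resistor drops V_S − V_D = 23 − 1.8 = 21.2 V at 12 mA.
R = 21.2 V / 12 mA = 1.77 kΩ.

R ≈ 1.8 kΩ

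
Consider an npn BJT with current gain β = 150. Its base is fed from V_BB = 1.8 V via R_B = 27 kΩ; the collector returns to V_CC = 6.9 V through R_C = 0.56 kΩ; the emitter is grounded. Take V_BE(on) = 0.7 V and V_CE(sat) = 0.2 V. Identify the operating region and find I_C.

active; I_C ≈ 6.1 mA

Assume active. Base-emitter loop: I_B = (V_BB − V_BE)/R_B = (1.8 − 0.7)/27 = 0.0407 mA.
I_C = β·I_B = 150×0.0407 = 6.11 mA.
V_CE = V_CC − I_C·R_C = 6.9 − 6.11×0.56 = 3.48 V > V_CE(sat), so the active-region assumption holds.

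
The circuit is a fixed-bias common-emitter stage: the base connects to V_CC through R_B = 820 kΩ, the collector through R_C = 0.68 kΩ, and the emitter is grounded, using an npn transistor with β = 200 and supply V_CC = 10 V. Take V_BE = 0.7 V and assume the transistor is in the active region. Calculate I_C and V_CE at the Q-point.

Base loop: V_CC = I_B·R_B + V_BE, so I_B = (10 − 0.7)/820 kΩ = 0.0113 mA.
In the active region I_C = β·I_B = 200 × 0.0113 = 2.27 mA.
Collector loop: V_CE = V_CC − I_C·R_C = 10 − 2.27×0.68 = 8.46 V.
Since V_CE = 8.46 V > V_CE(sat) ≈ 0.2 V, the transistor is in the active region as assumed.

I_C ≈ 2.3 mA, V_CE ≈ 8.5 V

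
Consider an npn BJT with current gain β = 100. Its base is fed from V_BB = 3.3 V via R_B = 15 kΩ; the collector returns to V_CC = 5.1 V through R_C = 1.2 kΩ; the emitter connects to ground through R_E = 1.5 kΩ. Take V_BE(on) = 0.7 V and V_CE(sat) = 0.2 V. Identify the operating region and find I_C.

active; I_C ≈ 1.6 mA

Assume active. Base-emitter loop: I_B = (V_BB − V_BE)/(R_B + (β+1)R_E) = (3.3 − 0.7)/(15 + 101×1.5) = 0.0156 mA.
I_C = β·I_B = 100×0.0156 = 1.56 mA.
V_CE = V_CC − I_C·R_C − I_E·R_E = 5.1 − 1.56×1.2 − 1.58×1.5 = 0.86 V > V_CE(sat), so the active-region assumption holds.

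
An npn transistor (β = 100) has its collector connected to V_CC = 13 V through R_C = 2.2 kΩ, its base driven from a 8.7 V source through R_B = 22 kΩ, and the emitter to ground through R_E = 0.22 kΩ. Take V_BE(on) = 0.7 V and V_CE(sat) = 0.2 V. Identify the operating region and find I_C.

Assume active: I_B = (8.7 − 0.7)/(22 + 101×0.22) = 0.181 mA, I_C = β·I_B = 18.1 mA.
Then V_CE = 13 − 18.1×2.2 − 18.3×0.22 = -30.8 V < 0.2 V — the active assumption fails.
Re-solve with V_CE = 0.2 V. KCL at the emitter: V_E/R_E = (V_BB−0.7−V_E)/R_B + (V_CC−0.2−V_E)/R_C, giving V_E = 1.23 V.
I_C = (V_CC − 0.2 − V_E)/R_C = (12.8 − 1.23)/2.2 = 5.26 mA.
Check: I_B = (8 − 1.23)/22 = 0.308 mA, and β·I_B = 30.8 mA > I_C, confirming saturation.

saturation; I_C ≈ 5.3 mA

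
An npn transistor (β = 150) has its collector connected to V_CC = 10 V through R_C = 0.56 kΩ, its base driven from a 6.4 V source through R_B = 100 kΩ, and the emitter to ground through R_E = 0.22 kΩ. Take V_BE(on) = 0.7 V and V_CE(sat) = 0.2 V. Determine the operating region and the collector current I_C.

active; I_C ≈ 6.4 mA

Assume active. Base-emitter loop: I_B = (V_BB − V_BE)/(R_B + (β+1)R_E) = (6.4 − 0.7)/(100 + 151×0.22) = 0.0428 mA.
I_C = β·I_B = 150×0.0428 = 6.42 mA.
V_CE = V_CC − I_C·R_C − I_E·R_E = 10 − 6.42×0.56 − 6.46×0.22 = 4.98 V > V_CE(sat), so the active-region assumption holds.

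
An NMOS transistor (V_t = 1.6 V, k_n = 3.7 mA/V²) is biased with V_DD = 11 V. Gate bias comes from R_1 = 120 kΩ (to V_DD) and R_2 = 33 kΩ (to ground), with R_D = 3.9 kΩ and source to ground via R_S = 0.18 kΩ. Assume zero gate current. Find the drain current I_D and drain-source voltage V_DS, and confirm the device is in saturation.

I_D ≈ 0.75 mA, V_DS ≈ 7.9 V

V_G = V_DD·R_2/(R_1+R_2) = 11×33/153 = 2.37 V.
Assume saturation: I_D = (k_n/2)(V_GS − V_t)² with V_GS = V_G − I_D·R_S = 2.37 − 0.18·I_D.
Substituting gives 0.0599·I_D² − 1.51·I_D + 1.1 = 0, with roots I_D = 0.751 or 24.5 mA.
The root I_D = 24.5 mA gives V_GS = -2.04 V ≤ V_t, so take I_D = 0.751 mA.
Then V_GS = 2.24 V and V_DS = V_DD − I_D(R_D+R_S) = 11 − 0.751×4.08 = 7.93 V.
Saturation requires V_DS ≥ V_GS − V_t = 0.637 V; 7.93 ≥ 0.637 ✓.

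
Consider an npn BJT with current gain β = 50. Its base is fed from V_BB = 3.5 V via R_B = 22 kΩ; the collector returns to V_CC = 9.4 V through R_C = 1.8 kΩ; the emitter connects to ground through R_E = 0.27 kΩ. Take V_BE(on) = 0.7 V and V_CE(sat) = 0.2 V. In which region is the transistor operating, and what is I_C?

active; I_C ≈ 3.9 mA

Assume active. Base-emitter loop: I_B = (V_BB − V_BE)/(R_B + (β+1)R_E) = (3.5 − 0.7)/(22 + 51×0.27) = 0.0783 mA.
I_C = β·I_B = 50×0.0783 = 3.91 mA.
V_CE = V_CC − I_C·R_C − I_E·R_E = 9.4 − 3.91×1.8 − 3.99×0.27 = 1.28 V > V_CE(sat), so the active-region assumption holds.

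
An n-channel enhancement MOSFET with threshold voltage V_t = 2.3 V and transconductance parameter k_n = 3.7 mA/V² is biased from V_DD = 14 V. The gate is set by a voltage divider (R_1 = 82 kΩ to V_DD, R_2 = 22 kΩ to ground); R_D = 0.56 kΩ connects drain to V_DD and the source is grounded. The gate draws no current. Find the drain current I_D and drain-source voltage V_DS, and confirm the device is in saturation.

I_D ≈ 0.81 mA, V_DS ≈ 14 V

V_G = V_DD·R_2/(R_1+R_2) = 14×22/104 = 2.96 V. With the source grounded, V_GS = V_G = 2.96 V.
Assume saturation: I_D = (k_n/2)(V_GS − V_t)² = (3.7/2)×(2.96 − 2.3)² = 1.85×0.662² = 0.81 mA.
V_DS = V_DD − I_D·R_D = 14 − 0.81×0.56 = 13.5 V.
Saturation requires V_DS ≥ V_GS − V_t = 0.662 V; 13.5 ≥ 0.662 ✓.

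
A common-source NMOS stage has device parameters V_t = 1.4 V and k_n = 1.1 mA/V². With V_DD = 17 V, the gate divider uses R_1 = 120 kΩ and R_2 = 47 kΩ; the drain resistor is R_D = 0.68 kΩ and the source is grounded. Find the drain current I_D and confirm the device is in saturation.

I_D ≈ 6.3 mA

V_G = V_DD·R_2/(R_1+R_2) = 17×47/167 = 4.78 V. With the source grounded, V_GS = V_G = 4.78 V.
Assume saturation: I_D = (k_n/2)(V_GS − V_t)² = (1.1/2)×(4.78 − 1.4)² = 0.55×3.38² = 6.3 mA.
V_DS = V_DD − I_D·R_D = 17 − 6.3×0.68 = 12.7 V.
Saturation requires V_DS ≥ V_GS − V_t = 3.38 V; 12.7 ≥ 3.38 ✓.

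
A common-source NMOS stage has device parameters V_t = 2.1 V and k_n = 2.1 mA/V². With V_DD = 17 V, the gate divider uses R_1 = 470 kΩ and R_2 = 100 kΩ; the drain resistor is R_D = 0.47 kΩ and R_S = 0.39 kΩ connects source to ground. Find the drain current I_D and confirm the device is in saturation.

V_G = V_DD·R_2/(R_1+R_2) = 17×100/570 = 2.98 V.
Assume saturation: I_D = (k_n/2)(V_GS − V_t)² with V_GS = V_G − I_D·R_S = 2.98 − 0.39·I_D.
Substituting gives 0.16·I_D² − 1.72·I_D + 0.818 = 0, with roots I_D = 0.498 or 10.3 mA.
The root I_D = 10.3 mA gives V_GS = -1.03 V ≤ V_t, so take I_D = 0.498 mA.
Then V_GS = 2.79 V and V_DS = V_DD − I_D(R_D+R_S) = 17 − 0.498×0.86 = 16.6 V.
Saturation requires V_DS ≥ V_GS − V_t = 0.688 V; 16.6 ≥ 0.688 ✓.

I_D ≈ 0.5 mA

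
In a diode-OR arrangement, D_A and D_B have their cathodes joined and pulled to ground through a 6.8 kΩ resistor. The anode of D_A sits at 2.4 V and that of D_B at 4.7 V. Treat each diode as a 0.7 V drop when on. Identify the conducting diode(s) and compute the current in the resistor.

Assume both conduct. Then node N would need to be at both 2.4−0.7 = 1.7 V and 4.7−0.7 = 4 V, which is impossible.
Assume only D_B conducts: V_N = 4.7 − 0.7 = 4 V, so I_R = 4/6.8 = 0.588 mA.
Check D_A: its anode-to-cathode voltage is 2.4 − 4 = -1.6 V < 0.7 V, so it is off. The assumption is consistent.

Only D_B conducts; I_R ≈ 0.59 mA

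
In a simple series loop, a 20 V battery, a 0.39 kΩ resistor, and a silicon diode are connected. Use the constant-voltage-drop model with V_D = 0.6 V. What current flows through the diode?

I ≈ 50 mA

KVL around the loop: 20 = V_D + I·R = 0.6 + I × 0.39 kΩ.
So I = (20 − 0.6) / 0.39 kΩ = 19.4 / 0.39 = 49.7 mA.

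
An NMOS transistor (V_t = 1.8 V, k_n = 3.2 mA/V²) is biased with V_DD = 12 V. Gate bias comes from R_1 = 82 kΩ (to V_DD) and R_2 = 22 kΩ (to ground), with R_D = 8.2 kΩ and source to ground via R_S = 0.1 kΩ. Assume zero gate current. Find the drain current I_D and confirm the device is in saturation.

V_G = V_DD·R_2/(R_1+R_2) = 12×22/104 = 2.54 V.
Assume saturation: I_D = (k_n/2)(V_GS − V_t)² with V_GS = V_G − I_D·R_S = 2.54 − 0.1·I_D.
Substituting gives 0.016·I_D² − 1.24·I_D + 0.873 = 0, with roots I_D = 0.712 or 76.6 mA.
The root I_D = 76.6 mA gives V_GS = -5.12 V ≤ V_t, so take I_D = 0.712 mA.
Then V_GS = 2.47 V and V_DS = V_DD − I_D(R_D+R_S) = 12 − 0.712×8.3 = 6.09 V.
Saturation requires V_DS ≥ V_GS − V_t = 0.667 V; 6.09 ≥ 0.667 ✓.

I_D ≈ 0.71 mA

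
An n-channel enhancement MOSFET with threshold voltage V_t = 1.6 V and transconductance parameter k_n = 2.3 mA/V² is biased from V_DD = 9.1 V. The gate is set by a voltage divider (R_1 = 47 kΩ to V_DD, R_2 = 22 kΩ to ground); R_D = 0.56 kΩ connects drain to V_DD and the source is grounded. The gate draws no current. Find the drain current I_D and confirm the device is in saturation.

V_G = V_DD·R_2/(R_1+R_2) = 9.1×22/69 = 2.9 V. With the source grounded, V_GS = V_G = 2.9 V.
Assume saturation: I_D = (k_n/2)(V_GS − V_t)² = (2.3/2)×(2.9 − 1.6)² = 1.15×1.3² = 1.95 mA.
V_DS = V_DD − I_D·R_D = 9.1 − 1.95×0.56 = 8.01 V.
Saturation requires V_DS ≥ V_GS − V_t = 1.3 V; 8.01 ≥ 1.3 ✓.

I_D ≈ 1.9 mA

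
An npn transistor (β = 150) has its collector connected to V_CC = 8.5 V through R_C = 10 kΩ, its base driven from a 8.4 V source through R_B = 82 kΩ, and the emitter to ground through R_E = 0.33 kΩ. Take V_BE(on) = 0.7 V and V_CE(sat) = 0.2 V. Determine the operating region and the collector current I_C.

saturation; I_C ≈ 0.8 mA

Assume active: I_B = (8.4 − 0.7)/(82 + 151×0.33) = 0.0584 mA, I_C = β·I_B = 8.76 mA.
Then V_CE = 8.5 − 8.76×10 − 8.82×0.33 = -82 V < 0.2 V — the active assumption fails.
Re-solve with V_CE = 0.2 V. KCL at the emitter: V_E/R_E = (V_BB−0.7−V_E)/R_B + (V_CC−0.2−V_E)/R_C, giving V_E = 0.294 V.
I_C = (V_CC − 0.2 − V_E)/R_C = (8.3 − 0.294)/10 = 0.801 mA.
Check: I_B = (7.7 − 0.294)/82 = 0.0903 mA, and β·I_B = 13.5 mA > I_C, confirming saturation.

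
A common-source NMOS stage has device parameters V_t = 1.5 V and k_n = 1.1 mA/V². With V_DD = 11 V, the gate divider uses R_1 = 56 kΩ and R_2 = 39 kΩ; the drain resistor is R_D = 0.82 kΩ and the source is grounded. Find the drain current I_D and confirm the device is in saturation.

I_D ≈ 5 mA

V_G = V_DD·R_2/(R_1+R_2) = 11×39/95 = 4.52 V. With the source grounded, V_GS = V_G = 4.52 V.
Assume saturation: I_D = (k_n/2)(V_GS − V_t)² = (1.1/2)×(4.52 − 1.5)² = 0.55×3.02² = 5 mA.
V_DS = V_DD − I_D·R_D = 11 − 5×0.82 = 6.9 V.
Saturation requires V_DS ≥ V_GS − V_t = 3.02 V; 6.9 ≥ 3.02 ✓.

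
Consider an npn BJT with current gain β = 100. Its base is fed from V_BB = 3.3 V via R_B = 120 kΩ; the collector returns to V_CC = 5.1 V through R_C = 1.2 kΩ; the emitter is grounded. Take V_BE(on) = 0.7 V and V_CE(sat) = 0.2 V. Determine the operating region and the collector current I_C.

Assume active. Base-emitter loop: I_B = (V_BB − V_BE)/R_B = (3.3 − 0.7)/120 = 0.0217 mA.
I_C = β·I_B = 100×0.0217 = 2.17 mA.
V_CE = V_CC − I_C·R_C = 5.1 − 2.17×1.2 = 2.5 V > V_CE(sat), so the active-region assumption holds.

active; I_C ≈ 2.2 mA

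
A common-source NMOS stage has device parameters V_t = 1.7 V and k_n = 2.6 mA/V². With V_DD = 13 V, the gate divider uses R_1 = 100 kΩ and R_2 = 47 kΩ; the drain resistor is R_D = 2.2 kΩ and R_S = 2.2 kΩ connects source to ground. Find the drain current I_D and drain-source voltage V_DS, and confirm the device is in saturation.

I_D ≈ 0.77 mA, V_DS ≈ 9.6 V

V_G = V_DD·R_2/(R_1+R_2) = 13×47/147 = 4.16 V.
Assume saturation: I_D = (k_n/2)(V_GS − V_t)² with V_GS = V_G − I_D·R_S = 4.16 − 2.2·I_D.
Substituting gives 6.29·I_D² − 15.1·I_D + 7.84 = 0, with roots I_D = 0.767 or 1.62 mA.
The root I_D = 1.62 mA gives V_GS = 0.582 V ≤ V_t, so take I_D = 0.767 mA.
Then V_GS = 2.47 V and V_DS = V_DD − I_D(R_D+R_S) = 13 − 0.767×4.4 = 9.62 V.
Saturation requires V_DS ≥ V_GS − V_t = 0.768 V; 9.62 ≥ 0.768 ✓.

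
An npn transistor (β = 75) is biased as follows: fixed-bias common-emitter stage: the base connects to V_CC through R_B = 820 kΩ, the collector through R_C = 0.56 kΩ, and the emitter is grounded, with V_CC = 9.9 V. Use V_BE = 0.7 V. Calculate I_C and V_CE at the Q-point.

I_C ≈ 0.84 mA, V_CE ≈ 9.4 V

Base loop: V_CC = I_B·R_B + V_BE, so I_B = (9.9 − 0.7)/820 kΩ = 0.0112 mA.
In the active region I_C = β·I_B = 75 × 0.0112 = 0.841 mA.
Collector loop: V_CE = V_CC − I_C·R_C = 9.9 − 0.841×0.56 = 9.43 V.
Since V_CE = 9.43 V > V_CE(sat) ≈ 0.2 V, the transistor is in the active region as assumed.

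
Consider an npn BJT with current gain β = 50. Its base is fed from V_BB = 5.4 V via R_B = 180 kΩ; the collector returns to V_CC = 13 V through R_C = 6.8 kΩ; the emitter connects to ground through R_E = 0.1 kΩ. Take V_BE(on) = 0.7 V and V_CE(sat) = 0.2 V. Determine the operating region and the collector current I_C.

Assume active. Base-emitter loop: I_B = (V_BB − V_BE)/(R_B + (β+1)R_E) = (5.4 − 0.7)/(180 + 51×0.1) = 0.0254 mA.
I_C = β·I_B = 50×0.0254 = 1.27 mA.
V_CE = V_CC − I_C·R_C − I_E·R_E = 13 − 1.27×6.8 − 1.29×0.1 = 4.24 V > V_CE(sat), so the active-region assumption holds.

active; I_C ≈ 1.3 mA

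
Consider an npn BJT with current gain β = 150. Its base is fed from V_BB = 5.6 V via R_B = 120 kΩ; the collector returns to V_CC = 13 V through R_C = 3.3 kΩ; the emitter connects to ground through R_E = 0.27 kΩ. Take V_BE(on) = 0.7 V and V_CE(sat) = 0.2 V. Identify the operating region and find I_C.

Assume active: I_B = (5.6 − 0.7)/(120 + 151×0.27) = 0.0305 mA, I_C = β·I_B = 4.57 mA.
Then V_CE = 13 − 4.57×3.3 − 4.6×0.27 = -3.33 V < 0.2 V — the active assumption fails.
Re-solve with V_CE = 0.2 V. KCL at the emitter: V_E/R_E = (V_BB−0.7−V_E)/R_B + (V_CC−0.2−V_E)/R_C, giving V_E = 0.976 V.
I_C = (V_CC − 0.2 − V_E)/R_C = (12.8 − 0.976)/3.3 = 3.58 mA.
Check: I_B = (4.9 − 0.976)/120 = 0.0327 mA, and β·I_B = 4.9 mA > I_C, confirming saturation.

saturation; I_C ≈ 3.6 mA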